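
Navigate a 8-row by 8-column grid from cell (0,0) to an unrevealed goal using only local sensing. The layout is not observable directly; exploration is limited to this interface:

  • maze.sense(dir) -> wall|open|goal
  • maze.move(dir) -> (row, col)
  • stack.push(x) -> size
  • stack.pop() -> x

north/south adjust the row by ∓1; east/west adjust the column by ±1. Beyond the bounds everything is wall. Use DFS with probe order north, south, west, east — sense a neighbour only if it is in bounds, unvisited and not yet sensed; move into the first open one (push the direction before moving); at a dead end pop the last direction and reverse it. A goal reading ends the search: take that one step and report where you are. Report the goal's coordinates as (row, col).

Invoking maze.sense with dir: south, giving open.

Using stack.push with x: south, : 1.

I use maze.move with dir: south, : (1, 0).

I call maze.sense with dir: south, → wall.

Next I call maze.sense with dir: east, giving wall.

I use stack.pop, and get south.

Next I call maze.move with dir: north, : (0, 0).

I call maze.sense with dir: east, → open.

I run stack.push with x: east, giving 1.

Using maze.move with dir: east, and observe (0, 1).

I run maze.sense with dir: east, : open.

Now I run stack.push with x: east, — result: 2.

Now I run maze.move with dir: east, which returns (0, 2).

Using maze.sense with dir: south, which returns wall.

Invoking maze.sense with dir: east, — result: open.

Invoking stack.push with x: east, — result: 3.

I invoke maze.move with dir: east, yielding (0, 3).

Now I run maze.sense with dir: south, giving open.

I use stack.push with x: south, and see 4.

I call maze.move with dir: south, yielding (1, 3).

I use maze.sense with dir: south, and observe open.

I use stack.push with x: south, — result: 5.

Using maze.move with dir: south, which returns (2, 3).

Next I call maze.sense with dir: south, and get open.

I call stack.push with x: south, and get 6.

Using maze.move with dir: south, — result: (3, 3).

Invoking maze.sense with dir: south, yielding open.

I try stack.push with x: south, and get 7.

I use maze.move with dir: south, : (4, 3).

I use maze.sense with dir: south, and observe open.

I try stack.push with x: south, and observe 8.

Invoking maze.move with dir: south, : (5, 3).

Invoking maze.sense with dir: south, and get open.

Then stack.push with x: south, yielding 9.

I use maze.move with dir: south, and see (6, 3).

Calling maze.sense with dir: south, and get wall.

Now I run maze.sense with dir: west, and observe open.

Using stack.push with x: west, → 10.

I try maze.move with dir: west, and observe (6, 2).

Next I call maze.sense with dir: north, and observe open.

I call stack.push with x: north, which returns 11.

Using maze.move with dir: north, : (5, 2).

I call maze.sense with dir: north, and get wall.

I try maze.sense with dir: west, giving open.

Using stack.push with x: west, — result: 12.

Now I run maze.move with dir: west, → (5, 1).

I try maze.sense with dir: north, → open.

Calling stack.push with x: north, → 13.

Using maze.move with dir: north, giving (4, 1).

I call maze.sense with dir: north, which returns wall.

Using maze.sense with dir: west, and observe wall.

Next I call stack.pop(), giving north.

I run maze.move with dir: south, which returns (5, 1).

I try maze.sense with dir: south, giving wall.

I use maze.sense with dir: west, — result: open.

Then stack.push with x: west, and see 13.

I use maze.move with dir: west, which returns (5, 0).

I invoke maze.sense with dir: south, giving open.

I use stack.push with x: south, giving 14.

Next I call maze.move with dir: south, and get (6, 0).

I call maze.sense with dir: south, and see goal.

Calling maze.move with dir: south, and get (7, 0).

Answer: (7, 0)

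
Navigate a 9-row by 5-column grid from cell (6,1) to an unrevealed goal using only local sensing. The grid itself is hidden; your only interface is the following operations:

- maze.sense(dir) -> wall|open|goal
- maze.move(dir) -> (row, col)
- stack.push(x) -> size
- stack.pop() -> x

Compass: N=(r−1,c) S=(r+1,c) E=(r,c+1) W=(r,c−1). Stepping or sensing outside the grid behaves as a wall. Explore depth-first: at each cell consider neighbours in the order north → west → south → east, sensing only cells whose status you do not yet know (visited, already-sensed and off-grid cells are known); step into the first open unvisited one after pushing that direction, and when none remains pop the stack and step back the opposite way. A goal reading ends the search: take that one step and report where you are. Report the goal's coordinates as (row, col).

Do: sense[dir=north]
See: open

Do: push[x=north]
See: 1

Do: move[dir=north]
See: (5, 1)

Do: sense[dir=north]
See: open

Do: push[x=north]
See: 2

Do: move[dir=north]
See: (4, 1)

Do: sense[dir=north]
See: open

Do: push[x=north]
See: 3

Do: move[dir=north]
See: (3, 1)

Do: sense[dir=north]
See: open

Do: push[x=north]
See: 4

Do: move[dir=north]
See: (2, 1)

Do: sense[dir=north]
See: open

Do: push[x=north]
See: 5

Do: move[dir=north]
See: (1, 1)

Do: sense[dir=north]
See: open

Do: push[x=north]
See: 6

Do: move[dir=north]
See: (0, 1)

Do: sense[dir=west]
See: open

Do: push[x=west]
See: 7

Do: move[dir=west]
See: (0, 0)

Do: sense[dir=south]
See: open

Do: push[x=south]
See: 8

Do: move[dir=south]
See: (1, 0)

Do: sense[dir=south]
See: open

Do: push[x=south]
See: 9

Do: move[dir=south]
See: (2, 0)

Do: sense[dir=south]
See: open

Do: push[x=south]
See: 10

Do: move[dir=south]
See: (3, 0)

Do: sense[dir=south]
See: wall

Do: pop[]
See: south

Do: move[dir=north]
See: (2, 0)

Do: pop[]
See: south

Do: move[dir=north]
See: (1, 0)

Do: pop[]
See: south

Do: move[dir=north]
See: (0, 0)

Do: pop[]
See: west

Do: move[dir=east]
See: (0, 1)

Do: sense[dir=east]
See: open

Do: push[x=east]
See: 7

Do: move[dir=east]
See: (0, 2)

Do: sense[dir=south]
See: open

Do: push[x=south]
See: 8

Do: move[dir=south]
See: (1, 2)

Do: sense[dir=south]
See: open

Do: push[x=south]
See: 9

Do: move[dir=south]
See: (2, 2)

Do: sense[dir=south]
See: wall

Do: sense[dir=east]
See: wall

Do: pop[]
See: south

Do: move[dir=north]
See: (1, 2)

Do: sense[dir=east]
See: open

Do: push[x=east]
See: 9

Do: move[dir=east]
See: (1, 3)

Do: sense[dir=north]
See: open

Do: push[x=north]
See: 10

Do: move[dir=north]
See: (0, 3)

Do: sense[dir=east]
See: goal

Do: move[dir=east]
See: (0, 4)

Answer: (0, 4)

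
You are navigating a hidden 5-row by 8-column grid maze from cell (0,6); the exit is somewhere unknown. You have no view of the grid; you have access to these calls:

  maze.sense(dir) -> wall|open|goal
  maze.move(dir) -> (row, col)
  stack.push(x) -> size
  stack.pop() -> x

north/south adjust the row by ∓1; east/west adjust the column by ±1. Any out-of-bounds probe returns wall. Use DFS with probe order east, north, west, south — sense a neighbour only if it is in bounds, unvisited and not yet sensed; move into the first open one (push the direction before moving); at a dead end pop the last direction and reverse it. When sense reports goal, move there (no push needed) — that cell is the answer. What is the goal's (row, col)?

Do: maze.sense[dir→east]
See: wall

Do: maze.sense[dir→west]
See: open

Do: stack.push[x→west]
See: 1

Do: maze.move[dir→west]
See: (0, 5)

Do: maze.sense[dir→west]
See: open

Do: stack.push[x→west]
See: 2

Do: maze.move[dir→west]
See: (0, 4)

Do: maze.sense[dir→west]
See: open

Do: stack.push[x→west]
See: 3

Do: maze.move[dir→west]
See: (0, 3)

Do: maze.sense[dir→west]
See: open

Do: stack.push[x→west]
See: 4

Do: maze.move[dir→west]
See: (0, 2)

Do: maze.sense[dir→west]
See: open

Do: stack.push[x→west]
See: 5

Do: maze.move[dir→west]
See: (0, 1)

Do: maze.sense[dir→west]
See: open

Do: stack.push[x→west]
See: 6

Do: maze.move[dir→west]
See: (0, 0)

Do: maze.sense[dir→south]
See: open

Do: stack.push[x→south]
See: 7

Do: maze.move[dir→south]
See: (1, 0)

Do: maze.sense[dir→east]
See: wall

Do: maze.sense[dir→south]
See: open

Do: stack.push[x→south]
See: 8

Do: maze.move[dir→south]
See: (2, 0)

Do: maze.sense[dir→east]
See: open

Do: stack.push[x→east]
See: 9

Do: maze.move[dir→east]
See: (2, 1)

Do: maze.sense[dir→east]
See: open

Do: stack.push[x→east]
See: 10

Do: maze.move[dir→east]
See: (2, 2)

Do: maze.sense[dir→east]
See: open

Do: stack.push[x→east]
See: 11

Do: maze.move[dir→east]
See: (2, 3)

Do: maze.sense[dir→east]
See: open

Do: stack.push[x→east]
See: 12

Do: maze.move[dir→east]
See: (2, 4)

Do: maze.sense[dir→east]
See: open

Do: stack.push[x→east]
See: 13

Do: maze.move[dir→east]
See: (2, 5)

Do: maze.sense[dir→east]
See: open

Do: stack.push[x→east]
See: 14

Do: maze.move[dir→east]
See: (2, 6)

Do: maze.sense[dir→east]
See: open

Do: stack.push[x→east]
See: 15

Do: maze.move[dir→east]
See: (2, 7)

Do: maze.sense[dir→north]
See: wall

Do: maze.sense[dir→south]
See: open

Do: stack.push[x→south]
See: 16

Do: maze.move[dir→south]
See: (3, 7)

Do: maze.sense[dir→west]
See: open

Do: stack.push[x→west]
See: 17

Do: maze.move[dir→west]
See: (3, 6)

Do: maze.sense[dir→west]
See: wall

Do: maze.sense[dir→south]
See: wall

Do: stack.pop[]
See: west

Do: maze.move[dir→east]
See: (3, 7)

Do: maze.sense[dir→south]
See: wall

Do: stack.pop[]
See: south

Do: maze.move[dir→north]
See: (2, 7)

Do: stack.pop[]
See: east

Do: maze.move[dir→west]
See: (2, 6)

Do: maze.sense[dir→north]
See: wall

Do: stack.pop[]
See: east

Do: maze.move[dir→west]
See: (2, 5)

Do: maze.sense[dir→north]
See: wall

Do: stack.pop[]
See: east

Do: maze.move[dir→west]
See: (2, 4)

Do: maze.sense[dir→north]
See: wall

Do: maze.sense[dir→south]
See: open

Do: stack.push[x→south]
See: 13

Do: maze.move[dir→south]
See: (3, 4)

Do: maze.sense[dir→west]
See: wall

Do: maze.sense[dir→south]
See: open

Do: stack.push[x→south]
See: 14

Do: maze.move[dir→south]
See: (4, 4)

Do: maze.sense[dir→east]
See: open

Do: stack.push[x→east]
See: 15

Do: maze.move[dir→east]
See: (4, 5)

Do: stack.pop[]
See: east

Do: maze.move[dir→west]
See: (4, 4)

Do: maze.sense[dir→west]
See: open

Do: stack.push[x→west]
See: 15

Do: maze.move[dir→west]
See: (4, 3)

Do: maze.sense[dir→west]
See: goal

Do: maze.move[dir→west]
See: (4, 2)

Answer: (4, 2)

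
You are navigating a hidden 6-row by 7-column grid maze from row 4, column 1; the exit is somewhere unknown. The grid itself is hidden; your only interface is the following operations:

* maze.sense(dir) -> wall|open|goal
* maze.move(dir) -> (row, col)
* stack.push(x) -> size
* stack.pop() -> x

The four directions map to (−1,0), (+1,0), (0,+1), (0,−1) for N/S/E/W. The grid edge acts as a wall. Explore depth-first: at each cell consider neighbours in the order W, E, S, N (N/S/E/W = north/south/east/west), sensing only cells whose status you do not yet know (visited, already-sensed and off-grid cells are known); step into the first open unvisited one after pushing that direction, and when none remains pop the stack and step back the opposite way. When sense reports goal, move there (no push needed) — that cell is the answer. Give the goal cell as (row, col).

Do: sense[dir→west]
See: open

Do: push[x→west]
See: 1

Do: move[dir→west]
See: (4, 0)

Do: sense[dir→south]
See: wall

Do: sense[dir→north]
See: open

Do: push[x→north]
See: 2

Do: move[dir→north]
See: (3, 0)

Do: sense[dir→east]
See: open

Do: push[x→east]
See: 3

Do: move[dir→east]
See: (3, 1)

Do: sense[dir→east]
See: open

Do: push[x→east]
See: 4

Do: move[dir→east]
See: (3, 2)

Do: sense[dir→east]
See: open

Do: push[x→east]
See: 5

Do: move[dir→east]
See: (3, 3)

Do: sense[dir→east]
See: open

Do: push[x→east]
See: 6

Do: move[dir→east]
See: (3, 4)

Do: sense[dir→east]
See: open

Do: push[x→east]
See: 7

Do: move[dir→east]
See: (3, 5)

Do: sense[dir→east]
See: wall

Do: sense[dir→south]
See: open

Do: push[x→south]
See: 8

Do: move[dir→south]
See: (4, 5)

Do: sense[dir→west]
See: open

Do: push[x→west]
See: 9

Do: move[dir→west]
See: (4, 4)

Do: sense[dir→west]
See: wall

Do: sense[dir→south]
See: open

Do: push[x→south]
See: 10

Do: move[dir→south]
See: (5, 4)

Do: sense[dir→west]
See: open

Do: push[x→west]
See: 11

Do: move[dir→west]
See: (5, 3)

Do: sense[dir→west]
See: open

Do: push[x→west]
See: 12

Do: move[dir→west]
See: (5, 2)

Do: sense[dir→west]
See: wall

Do: sense[dir→north]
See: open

Do: push[x→north]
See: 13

Do: move[dir→north]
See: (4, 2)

Do: pop[]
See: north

Do: move[dir→south]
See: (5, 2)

Do: pop[]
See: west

Do: move[dir→east]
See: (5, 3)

Do: pop[]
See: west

Do: move[dir→east]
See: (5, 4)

Do: sense[dir→east]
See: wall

Do: pop[]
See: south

Do: move[dir→north]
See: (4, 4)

Do: pop[]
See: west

Do: move[dir→east]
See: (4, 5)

Do: sense[dir→east]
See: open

Do: push[x→east]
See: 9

Do: move[dir→east]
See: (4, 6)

Do: sense[dir→south]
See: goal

Do: move[dir→south]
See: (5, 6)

Answer: (5, 6)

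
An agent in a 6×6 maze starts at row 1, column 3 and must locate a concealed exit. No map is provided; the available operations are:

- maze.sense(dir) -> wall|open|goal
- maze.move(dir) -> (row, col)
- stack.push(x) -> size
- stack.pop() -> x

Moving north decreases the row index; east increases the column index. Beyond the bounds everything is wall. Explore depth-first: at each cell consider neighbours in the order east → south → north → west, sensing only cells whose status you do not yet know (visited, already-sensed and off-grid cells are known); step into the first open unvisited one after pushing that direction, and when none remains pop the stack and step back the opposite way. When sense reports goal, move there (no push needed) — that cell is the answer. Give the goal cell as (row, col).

→ maze.sense(east)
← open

→ stack.push(east)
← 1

→ maze.move(east)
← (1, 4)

→ maze.sense(east)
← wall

→ maze.sense(south)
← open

→ stack.push(south)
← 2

→ maze.move(south)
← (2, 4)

→ maze.sense(east)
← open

→ stack.push(east)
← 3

→ maze.move(east)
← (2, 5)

→ maze.sense(south)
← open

→ stack.push(south)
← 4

→ maze.move(south)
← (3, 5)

→ maze.sense(south)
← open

→ stack.push(south)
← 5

→ maze.move(south)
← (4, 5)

→ maze.sense(south)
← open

→ stack.push(south)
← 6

→ maze.move(south)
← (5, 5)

→ maze.sense(west)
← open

→ stack.push(west)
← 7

→ maze.move(west)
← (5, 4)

→ maze.sense(north)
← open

→ stack.push(north)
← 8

→ maze.move(north)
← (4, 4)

→ maze.sense(north)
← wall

→ maze.sense(west)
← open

→ stack.push(west)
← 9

→ maze.move(west)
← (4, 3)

→ maze.sense(south)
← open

→ stack.push(south)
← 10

→ maze.move(south)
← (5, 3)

→ maze.sense(west)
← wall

→ stack.pop()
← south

→ maze.move(north)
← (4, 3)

→ maze.sense(north)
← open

→ stack.push(north)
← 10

→ maze.move(north)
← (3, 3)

→ maze.sense(north)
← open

→ stack.push(north)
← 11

→ maze.move(north)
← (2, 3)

→ maze.sense(west)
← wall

→ stack.pop()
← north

→ maze.move(south)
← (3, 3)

→ maze.sense(west)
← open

→ stack.push(west)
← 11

→ maze.move(west)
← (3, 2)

→ maze.sense(south)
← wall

→ maze.sense(west)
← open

→ stack.push(west)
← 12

→ maze.move(west)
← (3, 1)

→ maze.sense(south)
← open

→ stack.push(south)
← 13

→ maze.move(south)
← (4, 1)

→ maze.sense(south)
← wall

→ maze.sense(west)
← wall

→ stack.pop()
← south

→ maze.move(north)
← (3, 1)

→ maze.sense(north)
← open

→ stack.push(north)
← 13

→ maze.move(north)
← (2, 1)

→ maze.sense(north)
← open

→ stack.push(north)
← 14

→ maze.move(north)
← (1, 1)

→ maze.sense(east)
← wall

→ maze.sense(north)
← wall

→ maze.sense(west)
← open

→ stack.push(west)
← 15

→ maze.move(west)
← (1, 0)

→ maze.sense(south)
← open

→ stack.push(south)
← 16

→ maze.move(south)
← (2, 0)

→ maze.sense(south)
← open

→ stack.push(south)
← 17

→ maze.move(south)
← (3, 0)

→ stack.pop()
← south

→ maze.move(north)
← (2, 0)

→ stack.pop()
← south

→ maze.move(north)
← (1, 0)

→ maze.sense(north)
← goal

→ maze.move(north)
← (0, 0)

Answer: (0, 0)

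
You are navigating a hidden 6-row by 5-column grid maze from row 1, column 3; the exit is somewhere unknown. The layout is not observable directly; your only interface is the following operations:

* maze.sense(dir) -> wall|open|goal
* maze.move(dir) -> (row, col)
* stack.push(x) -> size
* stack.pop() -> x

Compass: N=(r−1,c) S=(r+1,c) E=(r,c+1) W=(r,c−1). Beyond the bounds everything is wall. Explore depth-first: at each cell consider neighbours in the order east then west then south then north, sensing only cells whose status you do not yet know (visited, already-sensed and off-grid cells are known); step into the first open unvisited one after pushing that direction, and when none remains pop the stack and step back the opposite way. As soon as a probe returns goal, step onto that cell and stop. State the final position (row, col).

// sense(dir: east) : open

// push(x: east) : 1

// move(dir: east) : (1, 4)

// sense(dir: south) : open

// push(x: south) : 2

// move(dir: south) : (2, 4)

// sense(dir: west) : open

// push(x: west) : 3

// move(dir: west) : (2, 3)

// sense(dir: west) : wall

// sense(dir: south) : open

// push(x: south) : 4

// move(dir: south) : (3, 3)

// sense(dir: east) : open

// push(x: east) : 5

// move(dir: east) : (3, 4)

// sense(dir: south) : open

// push(x: south) : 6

// move(dir: south) : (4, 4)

// sense(dir: west) : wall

// sense(dir: south) : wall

// pop() : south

// move(dir: north) : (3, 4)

// pop() : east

// move(dir: west) : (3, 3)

// sense(dir: west) : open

// push(x: west) : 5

// move(dir: west) : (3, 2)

// sense(dir: west) : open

// push(x: west) : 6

// move(dir: west) : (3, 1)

// sense(dir: west) : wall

// sense(dir: south) : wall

// sense(dir: north) : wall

// pop() : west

// move(dir: east) : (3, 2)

// sense(dir: south) : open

// push(x: south) : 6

// move(dir: south) : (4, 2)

// sense(dir: south) : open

// push(x: south) : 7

// move(dir: south) : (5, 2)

// sense(dir: east) : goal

// move(dir: east) : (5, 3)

Answer: (5, 3)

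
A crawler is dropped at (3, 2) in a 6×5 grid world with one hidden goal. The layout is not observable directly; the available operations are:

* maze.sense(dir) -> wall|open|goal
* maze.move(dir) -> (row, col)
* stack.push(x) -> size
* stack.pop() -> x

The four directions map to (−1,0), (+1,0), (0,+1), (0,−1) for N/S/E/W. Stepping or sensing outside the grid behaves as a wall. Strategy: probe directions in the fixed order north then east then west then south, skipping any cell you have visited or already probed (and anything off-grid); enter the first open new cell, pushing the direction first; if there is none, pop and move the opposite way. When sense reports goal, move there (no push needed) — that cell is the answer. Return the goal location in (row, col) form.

>> maze.sense(dir→north)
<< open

>> stack.push(x→north)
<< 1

>> maze.move(dir→north)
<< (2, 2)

>> maze.sense(dir→north)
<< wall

>> maze.sense(dir→east)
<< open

>> stack.push(x→east)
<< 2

>> maze.move(dir→east)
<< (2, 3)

>> maze.sense(dir→north)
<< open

>> stack.push(x→north)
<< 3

>> maze.move(dir→north)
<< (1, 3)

>> maze.sense(dir→north)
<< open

>> stack.push(x→north)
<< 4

>> maze.move(dir→north)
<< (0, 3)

>> maze.sense(dir→east)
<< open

>> stack.push(x→east)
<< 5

>> maze.move(dir→east)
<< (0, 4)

>> maze.sense(dir→south)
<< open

>> stack.push(x→south)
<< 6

>> maze.move(dir→south)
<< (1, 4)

>> maze.sense(dir→south)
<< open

>> stack.push(x→south)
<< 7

>> maze.move(dir→south)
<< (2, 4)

>> maze.sense(dir→south)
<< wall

>> stack.pop()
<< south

>> maze.move(dir→north)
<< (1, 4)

>> stack.pop()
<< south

>> maze.move(dir→north)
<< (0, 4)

>> stack.pop()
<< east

>> maze.move(dir→west)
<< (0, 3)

>> maze.sense(dir→west)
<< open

>> stack.push(x→west)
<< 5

>> maze.move(dir→west)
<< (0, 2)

>> maze.sense(dir→west)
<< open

>> stack.push(x→west)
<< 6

>> maze.move(dir→west)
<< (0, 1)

>> maze.sense(dir→west)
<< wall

>> maze.sense(dir→south)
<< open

>> stack.push(x→south)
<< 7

>> maze.move(dir→south)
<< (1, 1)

>> maze.sense(dir→west)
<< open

>> stack.push(x→west)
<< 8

>> maze.move(dir→west)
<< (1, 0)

>> maze.sense(dir→south)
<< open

>> stack.push(x→south)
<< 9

>> maze.move(dir→south)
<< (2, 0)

>> maze.sense(dir→east)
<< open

>> stack.push(x→east)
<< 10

>> maze.move(dir→east)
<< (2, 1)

>> maze.sense(dir→south)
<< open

>> stack.push(x→south)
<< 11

>> maze.move(dir→south)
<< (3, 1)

>> maze.sense(dir→west)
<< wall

>> maze.sense(dir→south)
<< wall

>> stack.pop()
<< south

>> maze.move(dir→north)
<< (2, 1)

>> stack.pop()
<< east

>> maze.move(dir→west)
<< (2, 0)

>> stack.pop()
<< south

>> maze.move(dir→north)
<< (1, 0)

>> stack.pop()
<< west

>> maze.move(dir→east)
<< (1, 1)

>> stack.pop()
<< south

>> maze.move(dir→north)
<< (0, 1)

>> stack.pop()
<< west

>> maze.move(dir→east)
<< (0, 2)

>> stack.pop()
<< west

>> maze.move(dir→east)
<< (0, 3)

>> stack.pop()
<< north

>> maze.move(dir→south)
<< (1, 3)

>> stack.pop()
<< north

>> maze.move(dir→south)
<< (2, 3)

>> maze.sense(dir→south)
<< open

>> stack.push(x→south)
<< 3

>> maze.move(dir→south)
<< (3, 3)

>> maze.sense(dir→south)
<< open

>> stack.push(x→south)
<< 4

>> maze.move(dir→south)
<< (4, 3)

>> maze.sense(dir→east)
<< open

>> stack.push(x→east)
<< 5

>> maze.move(dir→east)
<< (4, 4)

>> maze.sense(dir→south)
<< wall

>> stack.pop()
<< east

>> maze.move(dir→west)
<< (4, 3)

>> maze.sense(dir→west)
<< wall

>> maze.sense(dir→south)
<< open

>> stack.push(x→south)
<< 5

>> maze.move(dir→south)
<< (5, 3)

>> maze.sense(dir→west)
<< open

>> stack.push(x→west)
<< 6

>> maze.move(dir→west)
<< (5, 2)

>> maze.sense(dir→west)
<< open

>> stack.push(x→west)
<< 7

>> maze.move(dir→west)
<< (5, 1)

>> maze.sense(dir→west)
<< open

>> stack.push(x→west)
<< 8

>> maze.move(dir→west)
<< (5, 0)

>> maze.sense(dir→north)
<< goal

>> maze.move(dir→north)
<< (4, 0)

Answer: (4, 0)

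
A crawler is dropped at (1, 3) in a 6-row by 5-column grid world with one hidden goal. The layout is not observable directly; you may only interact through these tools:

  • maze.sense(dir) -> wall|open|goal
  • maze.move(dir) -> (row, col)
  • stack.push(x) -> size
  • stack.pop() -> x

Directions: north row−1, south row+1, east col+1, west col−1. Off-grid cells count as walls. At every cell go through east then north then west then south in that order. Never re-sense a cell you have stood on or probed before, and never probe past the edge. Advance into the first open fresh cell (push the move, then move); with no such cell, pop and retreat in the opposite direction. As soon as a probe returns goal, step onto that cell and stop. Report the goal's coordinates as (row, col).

I run sense using dir='east', → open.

Then push using x='east', which returns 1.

I use move using dir='east', and see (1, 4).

I invoke sense using dir='north', which returns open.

I call push using x='north', giving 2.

I invoke move using dir='north', → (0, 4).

Next I call sense using dir='west', which returns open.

I run push using x='west', → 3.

Then move using dir='west', and get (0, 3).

Invoking sense using dir='west', yielding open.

Now I run push using x='west', yielding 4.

I invoke move using dir='west', yielding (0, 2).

Next I call sense using dir='west', → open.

Next I call push using x='west', — result: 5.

Then move using dir='west', and observe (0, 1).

Next I call sense using dir='west', → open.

Invoking push using x='west', which returns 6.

I invoke move using dir='west', : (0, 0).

Now I run sense using dir='south', — result: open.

I invoke push using x='south', — result: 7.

Now I run move using dir='south', which returns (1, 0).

I use sense using dir='east', : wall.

Invoking sense using dir='south', — result: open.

Now I run push using x='south', → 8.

Invoking move using dir='south', — result: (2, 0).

I invoke sense using dir='east', : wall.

Calling sense using dir='south', giving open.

Invoking push using x='south', : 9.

I try move using dir='south', which returns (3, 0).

I try sense using dir='east', → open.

Using push using x='east', which returns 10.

I use move using dir='east', giving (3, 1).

Invoking sense using dir='east', giving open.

Now I run push using x='east', yielding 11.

I try move using dir='east', and see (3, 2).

I try sense using dir='east', — result: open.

Using push using x='east', → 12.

I use move using dir='east', giving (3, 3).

I run sense using dir='east', yielding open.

I run push using x='east', and get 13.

Then move using dir='east', : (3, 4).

Now I run sense using dir='north', giving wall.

Invoking sense using dir='south', : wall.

Using pop(), — result: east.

Calling move using dir='west', and see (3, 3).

I invoke sense using dir='north', and see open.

Now I run push using x='north', which returns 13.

I run move using dir='north', yielding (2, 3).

Now I run sense using dir='west', and get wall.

Calling pop, giving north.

Now I run move using dir='south', which returns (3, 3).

Invoking sense using dir='south', giving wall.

I use pop, which returns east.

Invoking move using dir='west', yielding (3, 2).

I use sense using dir='south', → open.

I call push using x='south', which returns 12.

I run move using dir='south', — result: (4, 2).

I run sense using dir='west', and observe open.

Now I run push using x='west', : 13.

I invoke move using dir='west', giving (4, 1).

I call sense using dir='west', giving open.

Now I run push using x='west', yielding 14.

Now I run move using dir='west', yielding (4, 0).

I invoke sense using dir='south', and observe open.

I invoke push using x='south', and get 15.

I call move using dir='south', giving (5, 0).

I use sense using dir='east', which returns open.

I use push using x='east', and see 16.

Using move using dir='east', and observe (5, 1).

I invoke sense using dir='east', — result: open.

I call push using x='east', giving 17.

I run move using dir='east', giving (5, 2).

I try sense using dir='east', and get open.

Calling push using x='east', : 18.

I call move using dir='east', → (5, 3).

Now I run sense using dir='east', which returns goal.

I use move using dir='east', and see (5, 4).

Answer: (5, 4)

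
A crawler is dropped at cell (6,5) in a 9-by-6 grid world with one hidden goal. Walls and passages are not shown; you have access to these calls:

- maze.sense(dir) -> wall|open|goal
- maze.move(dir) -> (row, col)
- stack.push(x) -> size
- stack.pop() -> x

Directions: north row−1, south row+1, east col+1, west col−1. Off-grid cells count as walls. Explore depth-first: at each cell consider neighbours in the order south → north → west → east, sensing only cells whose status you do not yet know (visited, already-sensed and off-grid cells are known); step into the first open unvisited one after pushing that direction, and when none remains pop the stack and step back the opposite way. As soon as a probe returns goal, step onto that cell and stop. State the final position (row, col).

Action: maze.sense[dir→south]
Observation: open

Action: stack.push[x→south]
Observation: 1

Action: maze.move[dir→south]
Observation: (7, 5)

Action: maze.sense[dir→south]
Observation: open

Action: stack.push[x→south]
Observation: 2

Action: maze.move[dir→south]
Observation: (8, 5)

Action: maze.sense[dir→west]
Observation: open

Action: stack.push[x→west]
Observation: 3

Action: maze.move[dir→west]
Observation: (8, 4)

Action: maze.sense[dir→north]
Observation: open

Action: stack.push[x→north]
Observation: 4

Action: maze.move[dir→north]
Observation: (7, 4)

Action: maze.sense[dir→north]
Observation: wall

Action: maze.sense[dir→west]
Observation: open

Action: stack.push[x→west]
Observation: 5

Action: maze.move[dir→west]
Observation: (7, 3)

Action: maze.sense[dir→south]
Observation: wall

Action: maze.sense[dir→north]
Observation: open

Action: stack.push[x→north]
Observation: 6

Action: maze.move[dir→north]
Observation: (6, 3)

Action: maze.sense[dir→north]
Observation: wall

Action: maze.sense[dir→west]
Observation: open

Action: stack.push[x→west]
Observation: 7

Action: maze.move[dir→west]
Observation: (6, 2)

Action: maze.sense[dir→south]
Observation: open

Action: stack.push[x→south]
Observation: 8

Action: maze.move[dir→south]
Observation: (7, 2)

Action: maze.sense[dir→south]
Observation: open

Action: stack.push[x→south]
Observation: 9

Action: maze.move[dir→south]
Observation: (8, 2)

Action: maze.sense[dir→west]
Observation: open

Action: stack.push[x→west]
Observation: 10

Action: maze.move[dir→west]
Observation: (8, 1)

Action: maze.sense[dir→north]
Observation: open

Action: stack.push[x→north]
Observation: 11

Action: maze.move[dir→north]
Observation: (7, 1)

Action: maze.sense[dir→north]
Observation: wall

Action: maze.sense[dir→west]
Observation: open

Action: stack.push[x→west]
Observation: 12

Action: maze.move[dir→west]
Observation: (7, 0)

Action: maze.sense[dir→south]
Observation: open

Action: stack.push[x→south]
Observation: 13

Action: maze.move[dir→south]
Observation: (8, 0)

Action: stack.pop[]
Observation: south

Action: maze.move[dir→north]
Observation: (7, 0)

Action: maze.sense[dir→north]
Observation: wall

Action: stack.pop[]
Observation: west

Action: maze.move[dir→east]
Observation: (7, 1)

Action: stack.pop[]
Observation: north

Action: maze.move[dir→south]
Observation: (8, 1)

Action: stack.pop[]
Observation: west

Action: maze.move[dir→east]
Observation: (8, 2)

Action: stack.pop[]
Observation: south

Action: maze.move[dir→north]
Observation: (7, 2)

Action: stack.pop[]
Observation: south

Action: maze.move[dir→north]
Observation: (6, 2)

Action: maze.sense[dir→north]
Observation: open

Action: stack.push[x→north]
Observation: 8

Action: maze.move[dir→north]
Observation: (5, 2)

Action: maze.sense[dir→north]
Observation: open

Action: stack.push[x→north]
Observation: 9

Action: maze.move[dir→north]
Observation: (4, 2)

Action: maze.sense[dir→north]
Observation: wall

Action: maze.sense[dir→west]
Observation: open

Action: stack.push[x→west]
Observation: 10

Action: maze.move[dir→west]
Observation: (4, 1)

Action: maze.sense[dir→south]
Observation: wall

Action: maze.sense[dir→north]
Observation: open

Action: stack.push[x→north]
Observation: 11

Action: maze.move[dir→north]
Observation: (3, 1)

Action: maze.sense[dir→north]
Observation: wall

Action: maze.sense[dir→west]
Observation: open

Action: stack.push[x→west]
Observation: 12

Action: maze.move[dir→west]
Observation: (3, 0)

Action: maze.sense[dir→south]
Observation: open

Action: stack.push[x→south]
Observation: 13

Action: maze.move[dir→south]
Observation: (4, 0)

Action: maze.sense[dir→south]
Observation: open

Action: stack.push[x→south]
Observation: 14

Action: maze.move[dir→south]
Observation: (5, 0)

Action: stack.pop[]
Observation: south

Action: maze.move[dir→north]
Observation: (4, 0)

Action: stack.pop[]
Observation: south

Action: maze.move[dir→north]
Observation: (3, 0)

Action: maze.sense[dir→north]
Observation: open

Action: stack.push[x→north]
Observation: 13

Action: maze.move[dir→north]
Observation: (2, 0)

Action: maze.sense[dir→north]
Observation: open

Action: stack.push[x→north]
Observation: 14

Action: maze.move[dir→north]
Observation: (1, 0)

Action: maze.sense[dir→north]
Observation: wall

Action: maze.sense[dir→east]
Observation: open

Action: stack.push[x→east]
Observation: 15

Action: maze.move[dir→east]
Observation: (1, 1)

Action: maze.sense[dir→north]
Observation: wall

Action: maze.sense[dir→east]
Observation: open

Action: stack.push[x→east]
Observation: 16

Action: maze.move[dir→east]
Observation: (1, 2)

Action: maze.sense[dir→south]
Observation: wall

Action: maze.sense[dir→north]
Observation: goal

Action: maze.move[dir→north]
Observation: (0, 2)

Answer: (0, 2)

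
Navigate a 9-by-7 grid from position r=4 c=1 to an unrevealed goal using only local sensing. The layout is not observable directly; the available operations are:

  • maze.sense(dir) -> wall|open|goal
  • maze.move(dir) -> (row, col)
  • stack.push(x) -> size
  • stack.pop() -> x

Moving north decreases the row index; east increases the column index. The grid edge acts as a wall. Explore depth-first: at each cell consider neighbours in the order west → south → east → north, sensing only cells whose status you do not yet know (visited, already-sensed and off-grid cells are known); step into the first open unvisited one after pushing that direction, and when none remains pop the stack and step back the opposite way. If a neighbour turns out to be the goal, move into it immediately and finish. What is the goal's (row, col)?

% 1. sense(west) -> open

% 2. push(west) -> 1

% 3. move(west) -> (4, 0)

% 4. sense(south) -> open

% 5. push(south) -> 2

% 6. move(south) -> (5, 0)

% 7. sense(south) -> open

% 8. push(south) -> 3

% 9. move(south) -> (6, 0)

% 10. sense(south) -> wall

% 11. sense(east) -> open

% 12. push(east) -> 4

% 13. move(east) -> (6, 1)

% 14. sense(south) -> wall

% 15. sense(east) -> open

% 16. push(east) -> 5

% 17. move(east) -> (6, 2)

% 18. sense(south) -> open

% 19. push(south) -> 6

% 20. move(south) -> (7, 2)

% 21. sense(south) -> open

% 22. push(south) -> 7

% 23. move(south) -> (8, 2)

% 24. sense(west) -> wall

% 25. sense(east) -> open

% 26. push(east) -> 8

% 27. move(east) -> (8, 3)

% 28. sense(east) -> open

% 29. push(east) -> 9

% 30. move(east) -> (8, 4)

% 31. sense(east) -> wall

% 32. sense(north) -> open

% 33. push(north) -> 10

% 34. move(north) -> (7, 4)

% 35. sense(west) -> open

% 36. push(west) -> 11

% 37. move(west) -> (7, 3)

% 38. sense(north) -> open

% 39. push(north) -> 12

% 40. move(north) -> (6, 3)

% 41. sense(east) -> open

% 42. push(east) -> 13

% 43. move(east) -> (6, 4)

% 44. sense(east) -> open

% 45. push(east) -> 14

% 46. move(east) -> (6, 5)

% 47. sense(south) -> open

% 48. push(south) -> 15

% 49. move(south) -> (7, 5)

% 50. sense(east) -> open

% 51. push(east) -> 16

% 52. move(east) -> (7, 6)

% 53. sense(south) -> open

% 54. push(south) -> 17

% 55. move(south) -> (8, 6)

% 56. pop() -> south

% 57. move(north) -> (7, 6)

% 58. sense(north) -> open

% 59. push(north) -> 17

% 60. move(north) -> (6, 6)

% 61. sense(north) -> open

% 62. push(north) -> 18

% 63. move(north) -> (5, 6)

% 64. sense(west) -> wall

% 65. sense(north) -> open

% 66. push(north) -> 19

% 67. move(north) -> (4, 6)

% 68. sense(west) -> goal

% 69. move(west) -> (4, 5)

Answer: (4, 5)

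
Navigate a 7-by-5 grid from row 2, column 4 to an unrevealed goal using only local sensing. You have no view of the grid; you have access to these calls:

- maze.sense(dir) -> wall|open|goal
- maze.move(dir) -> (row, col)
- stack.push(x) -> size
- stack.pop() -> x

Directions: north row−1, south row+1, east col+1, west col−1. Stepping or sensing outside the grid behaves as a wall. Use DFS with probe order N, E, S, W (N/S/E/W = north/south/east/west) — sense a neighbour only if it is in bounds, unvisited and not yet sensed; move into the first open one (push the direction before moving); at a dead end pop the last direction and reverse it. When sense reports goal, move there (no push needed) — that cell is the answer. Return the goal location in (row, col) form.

# 1. sense(dir→north) == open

# 2. push(x→north) == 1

# 3. move(dir→north) == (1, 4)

# 4. sense(dir→north) == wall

# 5. sense(dir→west) == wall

# 6. pop() == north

# 7. move(dir→south) == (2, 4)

# 8. sense(dir→south) == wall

# 9. sense(dir→west) == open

# 10. push(x→west) == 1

# 11. move(dir→west) == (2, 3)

# 12. sense(dir→south) == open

# 13. push(x→south) == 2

# 14. move(dir→south) == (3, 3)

# 15. sense(dir→south) == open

# 16. push(x→south) == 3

# 17. move(dir→south) == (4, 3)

# 18. sense(dir→east) == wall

# 19. sense(dir→south) == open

# 20. push(x→south) == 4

# 21. move(dir→south) == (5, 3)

# 22. sense(dir→east) == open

# 23. push(x→east) == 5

# 24. move(dir→east) == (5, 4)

# 25. sense(dir→south) == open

# 26. push(x→south) == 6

# 27. move(dir→south) == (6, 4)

# 28. sense(dir→west) == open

# 29. push(x→west) == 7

# 30. move(dir→west) == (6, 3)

# 31. sense(dir→west) == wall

# 32. pop() == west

# 33. move(dir→east) == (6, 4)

# 34. pop() == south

# 35. move(dir→north) == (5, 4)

# 36. pop() == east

# 37. move(dir→west) == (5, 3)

# 38. sense(dir→west) == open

# 39. push(x→west) == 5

# 40. move(dir→west) == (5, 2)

# 41. sense(dir→north) == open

# 42. push(x→north) == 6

# 43. move(dir→north) == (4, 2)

# 44. sense(dir→north) == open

# 45. push(x→north) == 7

# 46. move(dir→north) == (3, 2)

# 47. sense(dir→north) == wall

# 48. sense(dir→west) == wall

# 49. pop() == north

# 50. move(dir→south) == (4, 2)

# 51. sense(dir→west) == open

# 52. push(x→west) == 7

# 53. move(dir→west) == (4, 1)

# 54. sense(dir→south) == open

# 55. push(x→south) == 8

# 56. move(dir→south) == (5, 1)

# 57. sense(dir→south) == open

# 58. push(x→south) == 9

# 59. move(dir→south) == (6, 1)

# 60. sense(dir→west) == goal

# 61. move(dir→west) == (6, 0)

Answer: (6, 0)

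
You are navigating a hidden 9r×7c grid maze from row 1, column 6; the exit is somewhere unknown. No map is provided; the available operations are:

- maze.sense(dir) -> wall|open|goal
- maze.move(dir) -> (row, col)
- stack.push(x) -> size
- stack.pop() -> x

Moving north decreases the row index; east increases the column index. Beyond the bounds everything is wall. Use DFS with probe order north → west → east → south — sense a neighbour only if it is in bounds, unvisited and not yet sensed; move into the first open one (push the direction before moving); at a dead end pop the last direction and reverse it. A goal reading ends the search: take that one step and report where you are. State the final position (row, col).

> sense dir: north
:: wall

> sense dir: west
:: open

> push x: west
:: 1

> move dir: west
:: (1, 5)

> sense dir: north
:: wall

> sense dir: west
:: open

> push x: west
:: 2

> move dir: west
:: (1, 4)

> sense dir: north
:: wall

> sense dir: west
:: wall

> sense dir: south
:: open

> push x: south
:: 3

> move dir: south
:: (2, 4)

> sense dir: west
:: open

> push x: west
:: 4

> move dir: west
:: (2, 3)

> sense dir: west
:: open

> push x: west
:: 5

> move dir: west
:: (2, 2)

> sense dir: north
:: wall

> sense dir: west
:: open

> push x: west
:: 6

> move dir: west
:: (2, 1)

> sense dir: north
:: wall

> sense dir: west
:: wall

> sense dir: south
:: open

> push x: south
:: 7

> move dir: south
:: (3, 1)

> sense dir: west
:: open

> push x: west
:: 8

> move dir: west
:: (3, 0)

> sense dir: south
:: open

> push x: south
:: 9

> move dir: south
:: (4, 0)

> sense dir: east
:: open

> push x: east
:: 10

> move dir: east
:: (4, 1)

> sense dir: east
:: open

> push x: east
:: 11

> move dir: east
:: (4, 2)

> sense dir: north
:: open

> push x: north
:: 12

> move dir: north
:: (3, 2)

> sense dir: east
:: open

> push x: east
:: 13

> move dir: east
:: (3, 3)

> sense dir: east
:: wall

> sense dir: south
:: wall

> pop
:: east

> move dir: west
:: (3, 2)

> pop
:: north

> move dir: south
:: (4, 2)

> sense dir: south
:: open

> push x: south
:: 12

> move dir: south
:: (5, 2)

> sense dir: west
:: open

> push x: west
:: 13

> move dir: west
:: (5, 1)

> sense dir: west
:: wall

> sense dir: south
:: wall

> pop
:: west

> move dir: east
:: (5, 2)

> sense dir: east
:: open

> push x: east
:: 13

> move dir: east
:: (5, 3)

> sense dir: east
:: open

> push x: east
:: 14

> move dir: east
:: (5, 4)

> sense dir: north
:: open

> push x: north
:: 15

> move dir: north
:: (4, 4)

> sense dir: east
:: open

> push x: east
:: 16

> move dir: east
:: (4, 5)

> sense dir: north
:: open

> push x: north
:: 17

> move dir: north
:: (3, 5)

> sense dir: north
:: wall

> sense dir: east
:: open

> push x: east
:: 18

> move dir: east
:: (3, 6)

> sense dir: north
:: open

> push x: north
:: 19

> move dir: north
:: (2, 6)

> pop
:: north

> move dir: south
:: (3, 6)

> sense dir: south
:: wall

> pop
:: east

> move dir: west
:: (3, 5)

> pop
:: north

> move dir: south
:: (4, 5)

> sense dir: south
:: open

> push x: south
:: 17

> move dir: south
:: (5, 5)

> sense dir: east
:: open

> push x: east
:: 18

> move dir: east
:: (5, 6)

> sense dir: south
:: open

> push x: south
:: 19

> move dir: south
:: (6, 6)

> sense dir: west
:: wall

> sense dir: south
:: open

> push x: south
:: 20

> move dir: south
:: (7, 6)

> sense dir: west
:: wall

> sense dir: south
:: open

> push x: south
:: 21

> move dir: south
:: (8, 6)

> sense dir: west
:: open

> push x: west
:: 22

> move dir: west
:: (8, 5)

> sense dir: west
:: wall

> pop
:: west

> move dir: east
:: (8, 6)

> pop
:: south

> move dir: north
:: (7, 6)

> pop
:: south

> move dir: north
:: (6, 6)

> pop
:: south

> move dir: north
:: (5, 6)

> pop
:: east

> move dir: west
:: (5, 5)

> pop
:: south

> move dir: north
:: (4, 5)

> pop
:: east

> move dir: west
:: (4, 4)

> pop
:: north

> move dir: south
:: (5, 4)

> sense dir: south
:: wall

> pop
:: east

> move dir: west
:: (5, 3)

> sense dir: south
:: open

> push x: south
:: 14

> move dir: south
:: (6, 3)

> sense dir: west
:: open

> push x: west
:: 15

> move dir: west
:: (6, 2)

> sense dir: south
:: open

> push x: south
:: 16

> move dir: south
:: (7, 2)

> sense dir: west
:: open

> push x: west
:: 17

> move dir: west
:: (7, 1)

> sense dir: west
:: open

> push x: west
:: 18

> move dir: west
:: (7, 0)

> sense dir: north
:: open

> push x: north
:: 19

> move dir: north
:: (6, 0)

> pop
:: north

> move dir: south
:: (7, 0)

> sense dir: south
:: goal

> move dir: south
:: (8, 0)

Answer: (8, 0)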